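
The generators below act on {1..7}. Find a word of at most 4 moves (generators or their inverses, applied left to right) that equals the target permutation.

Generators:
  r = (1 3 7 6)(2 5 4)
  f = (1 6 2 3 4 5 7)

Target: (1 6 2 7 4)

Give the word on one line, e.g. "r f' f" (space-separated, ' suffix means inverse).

  after f: (1 6 2 3 4 5 7)
  after r': (1 7 6 4 2)(3 5)
  after f: (2 6 5 4 3 7)
  after r': (1 6 2 7 4)

f r' f r'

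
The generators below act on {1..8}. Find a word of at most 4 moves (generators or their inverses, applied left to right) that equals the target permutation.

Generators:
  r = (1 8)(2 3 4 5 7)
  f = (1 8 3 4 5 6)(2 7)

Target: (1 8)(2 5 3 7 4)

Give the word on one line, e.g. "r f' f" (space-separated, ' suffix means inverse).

r r r

  after r: (1 8)(2 3 4 5 7)
  after r: (2 4 7 3 5)
  after r: (1 8)(2 5 3 7 4)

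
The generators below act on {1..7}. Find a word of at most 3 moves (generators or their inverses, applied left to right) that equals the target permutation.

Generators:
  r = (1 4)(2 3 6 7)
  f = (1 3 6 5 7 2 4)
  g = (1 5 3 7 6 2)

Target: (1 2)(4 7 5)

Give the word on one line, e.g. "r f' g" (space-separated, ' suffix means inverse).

  after r': (1 4)(2 7 6 3)
  after g': (1 4 2 3 6 5)
  after f': (1 2)(4 7 5)

r' g' f'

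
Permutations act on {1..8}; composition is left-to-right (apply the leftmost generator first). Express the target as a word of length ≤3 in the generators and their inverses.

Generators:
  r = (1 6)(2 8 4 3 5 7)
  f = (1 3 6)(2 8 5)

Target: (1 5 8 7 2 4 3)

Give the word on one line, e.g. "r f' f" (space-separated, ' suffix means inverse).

  after f: (1 3 6)(2 8 5)
  after r: (1 5 8 7 2 4 3)

f r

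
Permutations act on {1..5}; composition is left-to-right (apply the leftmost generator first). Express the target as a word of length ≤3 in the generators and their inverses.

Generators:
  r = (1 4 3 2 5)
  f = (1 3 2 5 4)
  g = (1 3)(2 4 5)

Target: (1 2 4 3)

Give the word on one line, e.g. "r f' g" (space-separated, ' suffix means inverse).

f' g f'

  after f': (1 4 5 2 3)
  after g: (1 5 4 2)
  after f': (1 2 4 3)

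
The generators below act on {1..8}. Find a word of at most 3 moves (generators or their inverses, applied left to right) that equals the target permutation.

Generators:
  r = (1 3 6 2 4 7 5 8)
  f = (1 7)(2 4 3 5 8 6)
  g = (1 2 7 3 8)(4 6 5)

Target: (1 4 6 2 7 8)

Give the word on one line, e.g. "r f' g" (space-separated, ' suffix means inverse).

f' r g

  after f': (1 7)(2 6 8 5 3 4)
  after r: (1 5 6)(3 7)
  after g: (1 4 6 2 7 8)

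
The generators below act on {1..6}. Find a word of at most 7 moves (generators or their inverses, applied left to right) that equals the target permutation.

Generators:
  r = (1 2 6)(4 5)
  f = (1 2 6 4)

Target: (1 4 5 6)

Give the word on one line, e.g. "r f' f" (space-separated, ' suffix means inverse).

  after f': (1 4 6 2)
  after r': (1 5 4 2 6)
  after f: (1 5)(2 4 6)
  after f: (1 5 2)
  after r: (1 4 5 6)

f' r' f f r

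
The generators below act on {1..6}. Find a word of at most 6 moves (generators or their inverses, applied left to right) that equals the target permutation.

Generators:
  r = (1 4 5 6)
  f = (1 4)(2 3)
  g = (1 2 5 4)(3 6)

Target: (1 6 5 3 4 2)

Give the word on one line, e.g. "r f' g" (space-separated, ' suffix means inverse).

  after g: (1 2 5 4)(3 6)
  after f: (1 3 6 2 5)
  after r': (1 3 5 6 2 4)
  after g: (1 6 5 3 4 2)

g f r' g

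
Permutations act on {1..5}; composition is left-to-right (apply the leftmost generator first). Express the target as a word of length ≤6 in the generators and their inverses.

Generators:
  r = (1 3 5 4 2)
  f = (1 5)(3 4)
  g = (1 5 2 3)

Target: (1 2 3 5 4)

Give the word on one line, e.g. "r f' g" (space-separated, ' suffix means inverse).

  after g: (1 5 2 3)
  after r': (1 3 2)(4 5)
  after f: (1 4)(2 5 3)
  after f: (1 3 2)(4 5)
  after g': (1 2 3 5 4)

g r' f f g'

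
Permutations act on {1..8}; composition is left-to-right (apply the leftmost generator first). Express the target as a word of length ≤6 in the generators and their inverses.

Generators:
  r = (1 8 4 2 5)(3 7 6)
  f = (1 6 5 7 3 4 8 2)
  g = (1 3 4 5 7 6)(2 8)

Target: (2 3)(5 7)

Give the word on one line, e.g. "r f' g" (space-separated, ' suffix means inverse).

f g r' f' g

  after f: (1 6 5 7 3 4 8 2)
  after g: (2 3 5 6 7 4)
  after r': (1 5 7 8)(2 6 3)
  after f': (1 6 7 4 3 8 2)
  after g: (2 3)(5 7)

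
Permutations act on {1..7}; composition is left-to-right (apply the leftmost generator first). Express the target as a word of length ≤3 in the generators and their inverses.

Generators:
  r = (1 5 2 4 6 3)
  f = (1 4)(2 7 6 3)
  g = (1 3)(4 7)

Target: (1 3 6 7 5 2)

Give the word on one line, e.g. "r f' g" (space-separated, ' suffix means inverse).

  after g: (1 3)(4 7)
  after f': (1 6 7)(2 3 4)
  after r: (1 3 6 7 5 2)

g f' r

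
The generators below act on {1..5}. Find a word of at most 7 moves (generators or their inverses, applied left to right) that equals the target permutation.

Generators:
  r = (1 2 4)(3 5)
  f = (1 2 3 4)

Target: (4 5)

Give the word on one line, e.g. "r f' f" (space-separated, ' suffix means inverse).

  after r': (1 4 2)(3 5)
  after f: (3 5 4)
  after r': (1 4 5 2)
  after r': (1 2 4 3 5)
  after r': (4 5)

r' f r' r' r'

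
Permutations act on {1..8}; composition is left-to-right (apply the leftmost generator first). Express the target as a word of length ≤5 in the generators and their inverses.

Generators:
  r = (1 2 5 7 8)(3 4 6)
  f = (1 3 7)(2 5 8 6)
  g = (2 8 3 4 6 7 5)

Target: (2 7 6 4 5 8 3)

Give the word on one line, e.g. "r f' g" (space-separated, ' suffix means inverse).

f g g r f'

  after f: (1 3 7)(2 5 8 6)
  after g: (1 4 6 8 7)(3 5)
  after g: (1 6 3 2 8 5 4 7)
  after r: (1 3 5 6 4 8 7 2)
  after f': (2 7 6 4 5 8 3)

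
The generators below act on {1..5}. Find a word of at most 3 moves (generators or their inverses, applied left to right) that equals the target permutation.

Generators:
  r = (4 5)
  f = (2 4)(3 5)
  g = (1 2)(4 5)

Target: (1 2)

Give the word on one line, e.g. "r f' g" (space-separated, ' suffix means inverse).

r g'

  after r: (4 5)
  after g': (1 2)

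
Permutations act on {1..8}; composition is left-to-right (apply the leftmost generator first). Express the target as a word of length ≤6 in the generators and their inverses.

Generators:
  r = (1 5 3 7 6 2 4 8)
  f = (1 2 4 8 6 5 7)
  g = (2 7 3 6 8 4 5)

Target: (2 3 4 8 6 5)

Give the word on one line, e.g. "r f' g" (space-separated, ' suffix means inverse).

f' r' f g' f

  after f': (1 7 5 6 8 4 2)
  after r': (1 3 5 7)(2 8)(4 6)
  after f: (1 3 7 2 6 8 4 5)
  after g': (1 7 5)(2 3)
  after f: (2 3 4 8 6 5)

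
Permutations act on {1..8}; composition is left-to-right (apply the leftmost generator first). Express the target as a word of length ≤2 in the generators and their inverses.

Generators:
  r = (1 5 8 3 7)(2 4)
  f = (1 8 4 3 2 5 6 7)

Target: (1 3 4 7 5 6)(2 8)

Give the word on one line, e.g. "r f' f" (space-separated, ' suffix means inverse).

  after f: (1 8 4 3 2 5 6 7)
  after r: (1 3 4 7 5 6)(2 8)

f r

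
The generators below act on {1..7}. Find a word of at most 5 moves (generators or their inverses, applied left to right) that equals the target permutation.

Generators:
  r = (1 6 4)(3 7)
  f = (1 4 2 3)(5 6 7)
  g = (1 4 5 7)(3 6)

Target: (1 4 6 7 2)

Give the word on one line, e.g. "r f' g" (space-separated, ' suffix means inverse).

r f' g'

  after r: (1 6 4)(3 7)
  after f': (1 5 7 2 4 3 6)
  after g': (1 4 6 7 2)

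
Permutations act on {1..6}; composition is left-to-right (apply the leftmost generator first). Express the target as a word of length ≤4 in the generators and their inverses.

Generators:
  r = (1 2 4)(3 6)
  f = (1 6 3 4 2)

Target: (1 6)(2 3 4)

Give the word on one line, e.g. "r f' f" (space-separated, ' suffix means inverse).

  after f: (1 6 3 4 2)
  after f: (1 3 2 6 4)
  after r: (1 6)(2 3 4)

f f r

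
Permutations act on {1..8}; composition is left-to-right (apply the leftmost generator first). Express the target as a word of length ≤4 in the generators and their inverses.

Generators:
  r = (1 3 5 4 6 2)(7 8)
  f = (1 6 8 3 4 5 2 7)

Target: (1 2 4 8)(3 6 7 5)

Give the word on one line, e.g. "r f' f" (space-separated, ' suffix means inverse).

  after f': (1 7 2 5 4 3 8 6)
  after f': (1 2 4 8)(3 6 7 5)

f' f'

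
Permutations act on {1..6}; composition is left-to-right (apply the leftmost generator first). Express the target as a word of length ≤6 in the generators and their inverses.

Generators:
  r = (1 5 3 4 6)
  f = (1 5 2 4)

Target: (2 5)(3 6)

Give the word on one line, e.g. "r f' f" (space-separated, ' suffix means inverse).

r' f f r

  after r': (1 6 4 3 5)
  after f: (1 6)(2 4 3)
  after f: (1 6 5 2)(3 4)
  after r: (2 5)(3 6)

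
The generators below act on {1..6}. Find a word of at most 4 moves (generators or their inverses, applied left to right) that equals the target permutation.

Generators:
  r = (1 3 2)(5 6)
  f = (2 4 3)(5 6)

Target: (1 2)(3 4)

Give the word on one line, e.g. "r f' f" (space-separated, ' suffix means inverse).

  after r: (1 3 2)(5 6)
  after f: (1 2)(3 4)

r f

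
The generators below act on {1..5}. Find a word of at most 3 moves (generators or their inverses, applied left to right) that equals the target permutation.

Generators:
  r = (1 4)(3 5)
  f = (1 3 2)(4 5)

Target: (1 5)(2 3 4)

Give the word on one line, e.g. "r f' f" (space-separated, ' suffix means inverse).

r f'

  after r: (1 4)(3 5)
  after f': (1 5)(2 3 4)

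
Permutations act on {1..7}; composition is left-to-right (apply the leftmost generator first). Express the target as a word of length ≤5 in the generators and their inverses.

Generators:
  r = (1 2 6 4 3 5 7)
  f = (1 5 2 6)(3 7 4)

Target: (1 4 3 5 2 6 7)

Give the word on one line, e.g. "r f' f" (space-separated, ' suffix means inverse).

f' r f r'

  after f': (1 6 2 5)(3 4 7)
  after r: (1 4)(2 7 5)
  after f: (1 3 7 2 4 5 6)
  after r': (1 4 3 5 2 6 7)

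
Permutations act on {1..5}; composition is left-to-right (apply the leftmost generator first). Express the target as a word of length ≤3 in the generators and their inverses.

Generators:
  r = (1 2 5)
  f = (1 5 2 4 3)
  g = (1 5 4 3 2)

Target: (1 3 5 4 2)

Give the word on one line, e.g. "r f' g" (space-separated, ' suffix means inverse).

  after g: (1 5 4 3 2)
  after f: (1 2 5 3 4)
  after g': (1 3 5 4 2)

g f g'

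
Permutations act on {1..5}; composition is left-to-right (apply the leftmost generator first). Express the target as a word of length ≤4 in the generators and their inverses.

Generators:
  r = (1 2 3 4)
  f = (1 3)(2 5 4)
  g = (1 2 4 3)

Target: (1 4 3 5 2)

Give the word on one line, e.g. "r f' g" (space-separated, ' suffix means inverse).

  after r: (1 2 3 4)
  after f': (1 4 3 5 2)

r f'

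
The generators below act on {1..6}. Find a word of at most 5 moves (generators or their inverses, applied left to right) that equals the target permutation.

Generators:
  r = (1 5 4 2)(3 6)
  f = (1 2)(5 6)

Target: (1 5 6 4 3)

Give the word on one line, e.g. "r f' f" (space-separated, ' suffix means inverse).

f r' f' r'

  after f: (1 2)(5 6)
  after r': (1 4 5 3 6)
  after f': (1 4 6 2)(3 5)
  after r': (1 5 6 4 3)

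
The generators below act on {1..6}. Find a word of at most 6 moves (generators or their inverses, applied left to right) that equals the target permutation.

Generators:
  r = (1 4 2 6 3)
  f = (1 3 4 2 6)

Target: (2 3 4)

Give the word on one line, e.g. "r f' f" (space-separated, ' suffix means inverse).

  after f: (1 3 4 2 6)
  after r: (2 3)(4 6)
  after f': (1 6 3 4 2)
  after r: (1 3 2 4 6)
  after f': (2 3 4)

f r f' r f'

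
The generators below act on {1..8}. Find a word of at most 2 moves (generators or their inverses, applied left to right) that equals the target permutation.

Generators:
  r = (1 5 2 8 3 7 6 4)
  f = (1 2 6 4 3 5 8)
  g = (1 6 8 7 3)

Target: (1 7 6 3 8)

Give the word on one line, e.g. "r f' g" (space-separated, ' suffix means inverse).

g' g'

  after g': (1 3 7 8 6)
  after g': (1 7 6 3 8)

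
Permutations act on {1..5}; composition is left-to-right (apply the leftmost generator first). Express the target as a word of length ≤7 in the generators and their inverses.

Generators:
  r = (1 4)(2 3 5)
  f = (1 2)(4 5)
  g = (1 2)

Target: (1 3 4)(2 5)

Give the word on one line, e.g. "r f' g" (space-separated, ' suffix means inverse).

  after g: (1 2)
  after f': (4 5)
  after g': (1 2)(4 5)
  after r: (1 3 5)(2 4)
  after f': (1 3 4)(2 5)

g f' g' r f'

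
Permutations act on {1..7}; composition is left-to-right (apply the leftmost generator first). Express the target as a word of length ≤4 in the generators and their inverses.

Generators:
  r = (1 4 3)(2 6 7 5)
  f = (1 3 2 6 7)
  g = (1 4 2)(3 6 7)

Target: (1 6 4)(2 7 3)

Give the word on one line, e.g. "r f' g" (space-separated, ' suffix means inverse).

f' g'

  after f': (1 7 6 2 3)
  after g': (1 6 4)(2 7 3)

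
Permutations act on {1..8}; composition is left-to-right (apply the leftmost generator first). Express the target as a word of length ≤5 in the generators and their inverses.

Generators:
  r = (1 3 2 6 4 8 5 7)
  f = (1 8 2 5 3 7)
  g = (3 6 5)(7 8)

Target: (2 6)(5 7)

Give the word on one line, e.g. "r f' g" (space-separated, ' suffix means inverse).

g' f g' f

  after g': (3 5 6)(7 8)
  after f: (1 8)(2 5 6 7)
  after g': (1 7 2 6 8)(3 5)
  after f: (2 6)(5 7)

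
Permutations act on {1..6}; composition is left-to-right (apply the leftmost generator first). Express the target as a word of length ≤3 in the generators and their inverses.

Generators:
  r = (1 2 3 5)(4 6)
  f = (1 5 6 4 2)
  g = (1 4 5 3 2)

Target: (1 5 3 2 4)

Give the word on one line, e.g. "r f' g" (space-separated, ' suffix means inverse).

  after r: (1 2 3 5)(4 6)
  after r: (1 3)(2 5)
  after g': (1 5 3 2 4)

r r g'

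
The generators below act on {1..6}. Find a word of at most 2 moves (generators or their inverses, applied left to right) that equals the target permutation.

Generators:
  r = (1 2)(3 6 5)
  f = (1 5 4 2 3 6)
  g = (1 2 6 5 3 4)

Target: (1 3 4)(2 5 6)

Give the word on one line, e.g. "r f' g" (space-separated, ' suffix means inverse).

f' f'

  after f': (1 6 3 2 4 5)
  after f': (1 3 4)(2 5 6)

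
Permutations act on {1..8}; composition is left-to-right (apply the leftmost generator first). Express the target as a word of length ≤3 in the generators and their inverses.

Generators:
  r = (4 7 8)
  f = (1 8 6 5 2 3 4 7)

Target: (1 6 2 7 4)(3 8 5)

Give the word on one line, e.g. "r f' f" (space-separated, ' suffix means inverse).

f f r

  after f: (1 8 6 5 2 3 4 7)
  after f: (1 6 2 4)(3 7 8 5)
  after r: (1 6 2 7 4)(3 8 5)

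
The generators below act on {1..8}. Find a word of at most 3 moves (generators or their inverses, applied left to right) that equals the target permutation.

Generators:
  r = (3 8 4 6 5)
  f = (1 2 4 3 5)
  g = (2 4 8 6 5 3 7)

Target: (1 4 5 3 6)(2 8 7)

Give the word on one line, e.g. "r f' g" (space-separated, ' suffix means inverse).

r f g

  after r: (3 8 4 6 5)
  after f: (1 2 4 6)(3 8)
  after g: (1 4 5 3 6)(2 8 7)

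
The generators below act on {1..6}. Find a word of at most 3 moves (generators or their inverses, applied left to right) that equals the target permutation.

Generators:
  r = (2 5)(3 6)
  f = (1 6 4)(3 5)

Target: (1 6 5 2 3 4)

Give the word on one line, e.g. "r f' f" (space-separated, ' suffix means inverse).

  after r': (2 5)(3 6)
  after f: (1 6 5 2 3 4)

r' f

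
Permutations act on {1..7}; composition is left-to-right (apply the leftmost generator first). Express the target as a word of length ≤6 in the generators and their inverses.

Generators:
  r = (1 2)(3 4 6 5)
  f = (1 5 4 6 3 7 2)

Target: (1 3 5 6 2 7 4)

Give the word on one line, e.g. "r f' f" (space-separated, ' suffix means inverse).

  after r: (1 2)(3 4 6 5)
  after f': (1 7 3 5 6)
  after r: (1 7 4 6 2)
  after r: (1 7 6)(3 4 5)
  after f': (1 3 5 6 2 7 4)

r f' r r f'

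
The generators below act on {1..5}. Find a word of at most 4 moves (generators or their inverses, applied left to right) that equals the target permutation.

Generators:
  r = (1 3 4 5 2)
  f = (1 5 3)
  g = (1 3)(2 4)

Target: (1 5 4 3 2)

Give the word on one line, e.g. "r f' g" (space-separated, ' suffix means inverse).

r g f

  after r: (1 3 4 5 2)
  after g: (2 3)(4 5)
  after f: (1 5 4 3 2)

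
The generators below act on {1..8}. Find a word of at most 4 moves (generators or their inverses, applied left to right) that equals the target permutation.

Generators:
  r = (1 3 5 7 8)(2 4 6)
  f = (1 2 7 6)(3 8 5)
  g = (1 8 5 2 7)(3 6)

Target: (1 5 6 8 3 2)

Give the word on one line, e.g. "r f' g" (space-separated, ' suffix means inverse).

g f' f'

  after g: (1 8 5 2 7)(3 6)
  after f': (1 3 7 6 5)
  after f': (1 5 6 8 3 2)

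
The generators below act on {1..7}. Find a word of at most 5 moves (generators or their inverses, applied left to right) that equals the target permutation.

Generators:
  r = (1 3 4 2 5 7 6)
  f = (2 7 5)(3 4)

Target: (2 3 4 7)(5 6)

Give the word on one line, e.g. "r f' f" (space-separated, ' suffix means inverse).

r' f r f

  after r': (1 6 7 5 2 4 3)
  after f: (1 6 5 7 2 3)
  after r: (2 4)(5 6 7)
  after f: (2 3 4 7)(5 6)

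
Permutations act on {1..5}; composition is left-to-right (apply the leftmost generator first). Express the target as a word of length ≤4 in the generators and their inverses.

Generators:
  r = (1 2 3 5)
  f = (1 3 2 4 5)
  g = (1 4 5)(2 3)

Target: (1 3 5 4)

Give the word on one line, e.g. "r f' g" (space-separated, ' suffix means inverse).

  after f: (1 3 2 4 5)
  after r': (1 2 4 3)
  after f': (1 3 5 4)

f r' f'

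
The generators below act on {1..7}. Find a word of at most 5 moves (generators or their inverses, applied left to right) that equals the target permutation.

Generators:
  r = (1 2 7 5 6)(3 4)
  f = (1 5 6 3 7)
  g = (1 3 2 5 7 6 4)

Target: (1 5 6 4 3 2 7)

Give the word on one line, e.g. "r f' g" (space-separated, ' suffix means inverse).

g f f f

  after g: (1 3 2 5 7 6 4)
  after f: (1 7 3 2 6 4 5)
  after f: (2 3)(4 6)
  after f: (1 5 6 4 3 2 7)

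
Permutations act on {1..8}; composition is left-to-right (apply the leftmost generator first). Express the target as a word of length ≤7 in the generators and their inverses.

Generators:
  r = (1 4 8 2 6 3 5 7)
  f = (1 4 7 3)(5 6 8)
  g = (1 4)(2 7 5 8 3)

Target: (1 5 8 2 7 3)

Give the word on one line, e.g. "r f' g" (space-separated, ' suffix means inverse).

r g' r r g'

  after r: (1 4 8 2 6 3 5 7)
  after g': (2 6 8 3 7 4 5)
  after r: (1 4 7 8 5 6 2 3)
  after r: (1 8 7 2 5 3 4)
  after g': (1 5 8 2 7 3)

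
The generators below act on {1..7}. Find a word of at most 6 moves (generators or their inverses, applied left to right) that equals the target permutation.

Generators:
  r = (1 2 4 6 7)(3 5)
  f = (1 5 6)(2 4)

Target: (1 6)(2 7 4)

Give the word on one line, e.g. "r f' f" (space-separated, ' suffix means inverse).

r' f f f r'

  after r': (1 7 6 4 2)(3 5)
  after f: (1 7)(2 5 3 6)
  after f: (1 7 5 3)(2 6 4)
  after f: (1 7 6 2)(3 5)
  after r': (1 6)(2 7 4)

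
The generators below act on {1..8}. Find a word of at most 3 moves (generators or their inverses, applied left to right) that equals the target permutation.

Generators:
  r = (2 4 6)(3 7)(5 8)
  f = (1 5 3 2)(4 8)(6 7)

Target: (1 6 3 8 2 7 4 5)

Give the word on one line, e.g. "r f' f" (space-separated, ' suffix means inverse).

f' r'

  after f': (1 2 3 5)(4 8)(6 7)
  after r': (1 6 3 8 2 7 4 5)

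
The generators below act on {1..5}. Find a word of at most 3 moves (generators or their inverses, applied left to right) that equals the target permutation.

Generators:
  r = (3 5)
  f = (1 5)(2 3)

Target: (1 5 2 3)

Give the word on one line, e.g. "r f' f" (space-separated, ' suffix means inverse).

r f'

  after r: (3 5)
  after f': (1 5 2 3)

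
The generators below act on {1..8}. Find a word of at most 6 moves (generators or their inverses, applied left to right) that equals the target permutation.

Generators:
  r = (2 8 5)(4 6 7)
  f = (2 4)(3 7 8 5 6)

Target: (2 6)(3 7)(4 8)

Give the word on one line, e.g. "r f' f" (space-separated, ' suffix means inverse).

r' f r r r

  after r': (2 5 8)(4 7 6)
  after f: (2 6)(3 7)(4 8)
  after r: (2 7 3 4 5)(6 8)
  after r: (2 4)(3 6 5 8 7)
  after r: (2 6)(3 7)(4 8)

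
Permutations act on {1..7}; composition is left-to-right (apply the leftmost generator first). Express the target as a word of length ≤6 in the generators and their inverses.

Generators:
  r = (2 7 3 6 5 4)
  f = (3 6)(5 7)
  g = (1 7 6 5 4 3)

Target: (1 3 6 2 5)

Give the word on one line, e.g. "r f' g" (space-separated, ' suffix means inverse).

  after f: (3 6)(5 7)
  after g': (1 3 7 6 4 5)
  after r: (1 6 2 7 5)
  after f': (1 3 6 2 5)

f g' r f'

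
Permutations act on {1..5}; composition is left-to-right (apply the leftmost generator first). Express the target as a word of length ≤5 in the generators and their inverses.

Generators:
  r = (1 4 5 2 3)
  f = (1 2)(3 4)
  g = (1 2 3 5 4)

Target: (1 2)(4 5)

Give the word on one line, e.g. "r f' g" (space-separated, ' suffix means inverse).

  after r': (1 3 2 5 4)
  after g': (1 2 3)
  after f': (2 4 3)
  after g: (1 2)(4 5)

r' g' f' g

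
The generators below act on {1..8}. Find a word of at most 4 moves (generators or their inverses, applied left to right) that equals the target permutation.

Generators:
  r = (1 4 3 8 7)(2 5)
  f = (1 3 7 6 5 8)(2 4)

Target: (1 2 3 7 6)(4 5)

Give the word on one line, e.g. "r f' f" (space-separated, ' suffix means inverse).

r f f f

  after r: (1 4 3 8 7)(2 5)
  after f: (1 2 8 6 5 4 7 3)
  after f: (1 4 6 8 5 2)
  after f: (1 2 3 7 6)(4 5)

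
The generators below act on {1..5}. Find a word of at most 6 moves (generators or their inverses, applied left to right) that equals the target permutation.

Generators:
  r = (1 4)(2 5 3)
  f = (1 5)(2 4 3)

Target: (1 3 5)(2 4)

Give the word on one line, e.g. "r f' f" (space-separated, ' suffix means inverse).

f r r r r

  after f: (1 5)(2 4 3)
  after r: (1 3 5 4 2)
  after r: (1 2 4 5)
  after r: (1 5 4 3 2)
  after r: (1 3 5)(2 4)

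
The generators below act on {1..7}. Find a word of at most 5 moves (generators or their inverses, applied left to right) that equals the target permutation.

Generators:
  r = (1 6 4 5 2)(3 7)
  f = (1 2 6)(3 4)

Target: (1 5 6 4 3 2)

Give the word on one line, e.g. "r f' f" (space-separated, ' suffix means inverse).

f' r' f' f' r'

  after f': (1 6 2)(3 4)
  after r': (3 6 5 4 7)
  after f': (1 6 5 3 2)(4 7)
  after f': (1 2 6 5 4 7 3)
  after r': (1 5 6 4 3 2)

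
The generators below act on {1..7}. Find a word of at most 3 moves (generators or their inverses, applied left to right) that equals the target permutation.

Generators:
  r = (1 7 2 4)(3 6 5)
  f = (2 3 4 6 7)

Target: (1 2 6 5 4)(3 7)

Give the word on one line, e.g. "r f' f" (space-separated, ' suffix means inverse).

r f

  after r: (1 7 2 4)(3 6 5)
  after f: (1 2 6 5 4)(3 7)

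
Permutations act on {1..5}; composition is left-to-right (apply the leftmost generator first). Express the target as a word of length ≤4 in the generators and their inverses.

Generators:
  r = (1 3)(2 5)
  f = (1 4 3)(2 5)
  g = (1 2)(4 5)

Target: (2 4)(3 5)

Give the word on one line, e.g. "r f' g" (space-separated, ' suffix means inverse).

  after r: (1 3)(2 5)
  after g: (1 3 2 4 5)
  after r: (2 4)(3 5)

r g r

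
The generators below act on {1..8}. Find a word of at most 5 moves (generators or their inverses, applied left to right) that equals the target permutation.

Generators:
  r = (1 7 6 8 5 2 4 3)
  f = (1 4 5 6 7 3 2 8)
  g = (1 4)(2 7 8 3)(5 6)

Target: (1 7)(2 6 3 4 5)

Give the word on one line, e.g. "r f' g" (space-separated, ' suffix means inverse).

g' f' r

  after g': (1 4)(2 3 8 7)(5 6)
  after f': (2 7 3)(4 8 6)
  after r: (1 7)(2 6 3 4 5)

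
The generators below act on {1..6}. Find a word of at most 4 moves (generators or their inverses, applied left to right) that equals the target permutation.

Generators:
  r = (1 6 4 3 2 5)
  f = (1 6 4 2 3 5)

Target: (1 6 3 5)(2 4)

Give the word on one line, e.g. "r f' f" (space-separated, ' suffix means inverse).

r' f' r' r'

  after r': (1 5 2 3 4 6)
  after f': (1 3 6 5 4)
  after r': (1 4 5 6 2 3)
  after r': (1 6 3 5)(2 4)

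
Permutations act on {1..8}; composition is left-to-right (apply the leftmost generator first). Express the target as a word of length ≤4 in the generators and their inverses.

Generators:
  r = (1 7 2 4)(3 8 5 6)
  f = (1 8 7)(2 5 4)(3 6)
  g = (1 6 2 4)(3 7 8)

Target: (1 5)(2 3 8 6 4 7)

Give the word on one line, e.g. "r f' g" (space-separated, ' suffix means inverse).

  after g: (1 6 2 4)(3 7 8)
  after g: (1 2)(3 8 7)(4 6)
  after f: (1 5 4 3 7 6 2 8)
  after g: (1 5)(2 3 8 6 4 7)

g g f g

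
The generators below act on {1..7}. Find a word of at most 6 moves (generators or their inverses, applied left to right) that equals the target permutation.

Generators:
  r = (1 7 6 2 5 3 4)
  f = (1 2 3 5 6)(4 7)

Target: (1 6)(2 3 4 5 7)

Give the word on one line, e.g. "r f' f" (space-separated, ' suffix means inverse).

  after f: (1 2 3 5 6)(4 7)
  after r: (1 5 2 4 6 7)
  after f': (1 3 2 7 6 4 5)
  after f': (1 2 4 3)(5 6 7)
  after r': (1 6)(2 3 4 5 7)

f r f' f' r'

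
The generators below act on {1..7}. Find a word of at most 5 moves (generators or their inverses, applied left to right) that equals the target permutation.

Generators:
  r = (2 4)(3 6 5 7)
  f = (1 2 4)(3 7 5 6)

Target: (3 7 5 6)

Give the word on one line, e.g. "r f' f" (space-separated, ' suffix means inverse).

  after f: (1 2 4)(3 7 5 6)
  after f: (1 4 2)(3 5)(6 7)
  after r: (1 2)(3 7 5 6)
  after f': (2 4)
  after r': (3 7 5 6)

f f r f' r'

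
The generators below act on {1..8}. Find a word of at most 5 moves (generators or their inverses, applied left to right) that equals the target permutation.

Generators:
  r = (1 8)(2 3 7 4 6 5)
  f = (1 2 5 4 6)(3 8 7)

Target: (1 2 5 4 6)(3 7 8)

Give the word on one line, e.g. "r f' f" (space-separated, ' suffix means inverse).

  after f': (1 6 4 5 2)(3 7 8)
  after f': (1 4 2 6 5)(3 8 7)
  after f': (1 5 6 2 4)
  after f': (1 2 5 4 6)(3 7 8)

f' f' f' f'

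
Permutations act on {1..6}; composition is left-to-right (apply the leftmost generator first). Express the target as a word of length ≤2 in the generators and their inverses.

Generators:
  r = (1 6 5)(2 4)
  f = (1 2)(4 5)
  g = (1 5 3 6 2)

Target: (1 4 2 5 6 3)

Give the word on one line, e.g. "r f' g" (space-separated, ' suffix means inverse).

  after g': (1 2 6 3 5)
  after r: (1 4 2 5 6 3)

g' r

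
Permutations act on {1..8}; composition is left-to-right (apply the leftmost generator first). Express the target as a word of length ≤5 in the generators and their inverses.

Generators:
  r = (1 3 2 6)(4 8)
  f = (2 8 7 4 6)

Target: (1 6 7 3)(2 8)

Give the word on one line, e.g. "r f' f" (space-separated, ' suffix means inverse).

  after f': (2 6 4 7 8)
  after f': (2 4 8 6 7)
  after r': (1 6 7 3)(2 8)

f' f' r'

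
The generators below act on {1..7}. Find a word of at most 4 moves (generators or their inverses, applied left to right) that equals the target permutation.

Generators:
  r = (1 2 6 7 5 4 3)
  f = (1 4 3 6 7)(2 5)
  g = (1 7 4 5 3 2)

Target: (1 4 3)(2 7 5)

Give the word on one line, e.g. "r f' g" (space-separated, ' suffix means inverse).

  after g: (1 7 4 5 3 2)
  after g: (1 4 3)(2 7 5)

g g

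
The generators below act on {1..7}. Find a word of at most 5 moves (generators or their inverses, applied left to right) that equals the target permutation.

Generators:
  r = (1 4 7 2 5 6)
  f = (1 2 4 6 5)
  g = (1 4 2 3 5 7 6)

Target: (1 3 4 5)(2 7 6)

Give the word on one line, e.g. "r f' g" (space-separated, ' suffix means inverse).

  after f: (1 2 4 6 5)
  after g: (1 3 5 4)(6 7)
  after f: (1 3)(2 4)(5 6 7)
  after r: (1 3 4 5)(2 7 6)

f g f r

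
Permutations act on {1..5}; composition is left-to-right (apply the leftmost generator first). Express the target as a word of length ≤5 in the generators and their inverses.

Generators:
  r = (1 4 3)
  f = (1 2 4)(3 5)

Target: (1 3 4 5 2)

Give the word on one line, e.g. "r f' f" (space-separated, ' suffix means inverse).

  after r': (1 3 4)
  after f': (1 5 3 2)
  after r: (1 5)(2 4 3)
  after f: (1 3 4 5 2)

r' f' r f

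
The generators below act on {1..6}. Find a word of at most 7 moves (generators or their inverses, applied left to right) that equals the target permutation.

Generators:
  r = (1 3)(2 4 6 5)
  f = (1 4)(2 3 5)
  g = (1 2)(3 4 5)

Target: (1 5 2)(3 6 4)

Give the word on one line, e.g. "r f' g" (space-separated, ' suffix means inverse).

  after r': (1 3)(2 5 6 4)
  after r': (2 6)(4 5)
  after f: (1 4 2 6 3 5)
  after r': (1 2 4 5 3 6)
  after f': (1 5 2)(3 6 4)

r' r' f r' f'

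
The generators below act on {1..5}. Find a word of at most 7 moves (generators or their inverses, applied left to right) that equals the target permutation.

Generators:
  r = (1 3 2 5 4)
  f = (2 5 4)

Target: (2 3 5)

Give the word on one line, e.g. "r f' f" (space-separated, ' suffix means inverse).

  after f: (2 5 4)
  after r: (1 3 2 4 5)
  after f: (1 3 5)
  after r': (2 3)(4 5)
  after f: (2 3 5)

f r f r' f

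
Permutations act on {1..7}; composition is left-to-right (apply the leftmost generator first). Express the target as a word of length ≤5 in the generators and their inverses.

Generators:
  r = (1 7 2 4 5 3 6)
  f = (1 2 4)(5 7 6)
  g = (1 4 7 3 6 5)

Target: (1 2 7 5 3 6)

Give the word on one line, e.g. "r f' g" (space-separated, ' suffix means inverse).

g f' g g

  after g: (1 4 7 3 6 5)
  after f': (1 2)(3 7)(4 5)
  after g: (1 2 4)(5 7 6)
  after g: (1 2 7 5 3 6)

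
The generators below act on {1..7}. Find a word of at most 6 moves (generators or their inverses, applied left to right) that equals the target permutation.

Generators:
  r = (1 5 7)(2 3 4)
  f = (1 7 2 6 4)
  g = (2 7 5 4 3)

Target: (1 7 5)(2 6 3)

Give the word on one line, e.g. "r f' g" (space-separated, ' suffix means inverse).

r f r' f

  after r: (1 5 7)(2 3 4)
  after f: (1 5 2 3)(4 6)
  after r': (3 7 5 4 6)
  after f: (1 7 5)(2 6 3)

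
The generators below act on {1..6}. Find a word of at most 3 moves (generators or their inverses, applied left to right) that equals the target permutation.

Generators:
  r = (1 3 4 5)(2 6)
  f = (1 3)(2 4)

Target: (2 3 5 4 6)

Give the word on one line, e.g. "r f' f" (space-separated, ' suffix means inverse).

f r'

  after f: (1 3)(2 4)
  after r': (2 3 5 4 6)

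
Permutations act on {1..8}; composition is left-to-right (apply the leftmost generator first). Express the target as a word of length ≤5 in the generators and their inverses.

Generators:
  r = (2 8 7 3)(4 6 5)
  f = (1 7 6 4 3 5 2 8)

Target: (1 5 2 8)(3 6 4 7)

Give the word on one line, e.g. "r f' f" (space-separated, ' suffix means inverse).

r' f f r

  after r': (2 3 7 8)(4 5 6)
  after f: (1 7)(2 5 4)(3 6)
  after f: (1 6 5 3 4 8)
  after r: (1 5 2 8)(3 6 4 7)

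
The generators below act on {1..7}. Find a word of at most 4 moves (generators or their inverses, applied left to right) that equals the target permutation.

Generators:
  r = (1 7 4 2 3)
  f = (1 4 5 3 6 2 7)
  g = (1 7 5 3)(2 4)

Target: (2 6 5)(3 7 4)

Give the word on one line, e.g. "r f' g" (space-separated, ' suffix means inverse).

  after f': (1 7 2 6 3 5 4)
  after g': (2 6 5)(3 7 4)

f' g'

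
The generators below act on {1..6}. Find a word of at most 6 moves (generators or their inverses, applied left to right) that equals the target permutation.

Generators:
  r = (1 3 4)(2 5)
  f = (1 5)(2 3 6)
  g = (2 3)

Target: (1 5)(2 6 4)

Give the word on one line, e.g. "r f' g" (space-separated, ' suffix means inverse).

r' g' f' r f

  after r': (1 4 3)(2 5)
  after g': (1 4 2 5 3)
  after f': (1 4 6 3 5 2)
  after r: (2 3)(4 6)
  after f: (1 5)(2 6 4)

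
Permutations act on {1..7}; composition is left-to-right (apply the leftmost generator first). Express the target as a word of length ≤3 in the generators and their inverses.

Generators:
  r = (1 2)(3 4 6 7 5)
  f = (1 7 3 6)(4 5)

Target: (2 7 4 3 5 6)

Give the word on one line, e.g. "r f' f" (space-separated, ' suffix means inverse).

f r' f

  after f: (1 7 3 6)(4 5)
  after r': (1 6 2)(3 4 7 5)
  after f: (2 7 4 3 5 6)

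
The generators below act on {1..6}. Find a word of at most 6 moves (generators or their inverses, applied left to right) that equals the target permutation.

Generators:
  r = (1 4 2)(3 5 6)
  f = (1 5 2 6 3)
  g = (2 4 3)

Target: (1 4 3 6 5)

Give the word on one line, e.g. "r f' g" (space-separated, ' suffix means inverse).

  after r': (1 2 4)(3 6 5)
  after f: (1 6 2 4 5)
  after f: (1 3)(2 4)
  after f: (2 4 6 3 5)
  after r: (1 4 3 6 5)

r' f f f r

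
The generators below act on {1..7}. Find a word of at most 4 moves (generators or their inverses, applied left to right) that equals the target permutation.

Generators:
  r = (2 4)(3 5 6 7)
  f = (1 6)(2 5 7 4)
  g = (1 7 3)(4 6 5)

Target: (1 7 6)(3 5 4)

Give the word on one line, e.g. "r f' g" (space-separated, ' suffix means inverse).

  after f': (1 6)(2 4 7 5)
  after r: (1 7 6)(3 5 4)

f' r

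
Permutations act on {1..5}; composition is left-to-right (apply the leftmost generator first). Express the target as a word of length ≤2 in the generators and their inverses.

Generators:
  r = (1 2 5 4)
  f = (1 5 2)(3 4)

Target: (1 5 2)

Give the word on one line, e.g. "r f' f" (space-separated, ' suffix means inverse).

f' f'

  after f': (1 2 5)(3 4)
  after f': (1 5 2)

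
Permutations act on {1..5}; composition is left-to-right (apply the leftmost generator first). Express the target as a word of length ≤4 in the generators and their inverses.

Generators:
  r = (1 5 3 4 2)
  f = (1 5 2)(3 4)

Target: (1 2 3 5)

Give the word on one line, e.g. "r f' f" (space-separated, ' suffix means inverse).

f' r f f

  after f': (1 2 5)(3 4)
  after r: (2 3)
  after f: (1 5 2 4 3)
  after f: (1 2 3 5)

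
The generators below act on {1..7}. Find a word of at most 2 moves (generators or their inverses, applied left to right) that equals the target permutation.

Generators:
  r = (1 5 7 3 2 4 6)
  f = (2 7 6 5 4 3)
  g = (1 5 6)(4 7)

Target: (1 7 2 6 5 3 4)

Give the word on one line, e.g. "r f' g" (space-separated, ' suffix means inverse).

  after r: (1 5 7 3 2 4 6)
  after r: (1 7 2 6 5 3 4)

r r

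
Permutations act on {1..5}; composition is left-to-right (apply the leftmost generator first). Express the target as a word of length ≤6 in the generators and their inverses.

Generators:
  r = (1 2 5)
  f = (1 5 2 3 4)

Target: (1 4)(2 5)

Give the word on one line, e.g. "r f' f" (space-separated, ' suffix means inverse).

r' f r r f'

  after r': (1 5 2)
  after f: (1 2 5 3 4)
  after r: (1 5 3 4 2)
  after r: (3 4 5)
  after f': (1 4)(2 5)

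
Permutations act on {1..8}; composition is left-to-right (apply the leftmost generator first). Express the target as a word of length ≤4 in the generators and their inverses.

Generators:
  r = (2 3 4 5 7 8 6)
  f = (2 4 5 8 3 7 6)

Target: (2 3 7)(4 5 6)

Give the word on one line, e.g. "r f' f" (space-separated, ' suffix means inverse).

r' f' f'

  after r': (2 6 8 7 5 4 3)
  after f': (2 7 4 8 3 6 5)
  after f': (2 3 7)(4 5 6)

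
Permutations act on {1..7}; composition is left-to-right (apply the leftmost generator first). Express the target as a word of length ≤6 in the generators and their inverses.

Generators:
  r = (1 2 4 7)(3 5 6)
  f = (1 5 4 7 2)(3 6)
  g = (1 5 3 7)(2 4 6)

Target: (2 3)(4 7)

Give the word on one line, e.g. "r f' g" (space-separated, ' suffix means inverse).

  after f': (1 2 7 4 5)(3 6)
  after r: (1 4 6 5 2)
  after f: (1 7 2 5)(3 6 4)
  after g: (2 3)(4 7)

f' r f g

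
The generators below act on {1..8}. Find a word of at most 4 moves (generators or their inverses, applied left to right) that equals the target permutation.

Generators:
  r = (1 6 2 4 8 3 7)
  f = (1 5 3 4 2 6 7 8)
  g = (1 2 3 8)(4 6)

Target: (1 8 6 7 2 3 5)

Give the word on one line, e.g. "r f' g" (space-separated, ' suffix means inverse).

g' f r' f

  after g': (1 8 3 2)(4 6)
  after f: (2 5 3 6)(4 7 8)
  after r': (1 7 4 3)(2 5 8)
  after f: (1 8 6 7 2 3 5)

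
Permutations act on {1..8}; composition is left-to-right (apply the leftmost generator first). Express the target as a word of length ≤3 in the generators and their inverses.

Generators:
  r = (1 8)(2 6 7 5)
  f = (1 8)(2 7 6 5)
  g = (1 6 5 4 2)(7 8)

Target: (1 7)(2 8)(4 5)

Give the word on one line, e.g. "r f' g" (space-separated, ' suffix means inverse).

g f'

  after g: (1 6 5 4 2)(7 8)
  after f': (1 7)(2 8)(4 5)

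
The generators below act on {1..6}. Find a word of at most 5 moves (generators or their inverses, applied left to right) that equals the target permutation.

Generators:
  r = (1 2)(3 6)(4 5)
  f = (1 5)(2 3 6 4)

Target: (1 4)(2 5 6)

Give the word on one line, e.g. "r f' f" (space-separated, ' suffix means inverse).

r' f f f

  after r': (1 2)(3 6)(4 5)
  after f: (1 3 4)(2 5)
  after f: (1 6 4 5 3 2)
  after f: (1 4)(2 5 6)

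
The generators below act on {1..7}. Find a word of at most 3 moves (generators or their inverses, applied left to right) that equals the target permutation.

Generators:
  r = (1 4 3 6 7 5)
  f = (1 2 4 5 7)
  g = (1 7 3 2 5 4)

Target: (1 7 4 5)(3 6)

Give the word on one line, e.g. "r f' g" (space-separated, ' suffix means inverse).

g' r' f'

  after g': (1 4 5 2 3 7)
  after r': (2 4 7 5)(3 6)
  after f': (1 7 4 5)(3 6)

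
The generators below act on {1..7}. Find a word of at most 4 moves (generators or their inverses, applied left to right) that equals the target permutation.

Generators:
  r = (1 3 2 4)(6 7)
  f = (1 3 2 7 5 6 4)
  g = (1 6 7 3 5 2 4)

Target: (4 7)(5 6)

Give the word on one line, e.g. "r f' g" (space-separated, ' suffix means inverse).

  after f': (1 4 6 5 7 2 3)
  after r: (4 7)(5 6)

f' r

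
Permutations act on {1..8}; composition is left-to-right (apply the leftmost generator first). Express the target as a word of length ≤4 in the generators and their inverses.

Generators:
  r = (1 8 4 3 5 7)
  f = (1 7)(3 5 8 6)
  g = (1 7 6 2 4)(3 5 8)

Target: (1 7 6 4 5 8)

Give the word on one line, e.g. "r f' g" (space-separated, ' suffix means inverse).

f' r f

  after f': (1 7)(3 6 8 5)
  after r: (3 6 4)(7 8)
  after f: (1 7 6 4 5 8)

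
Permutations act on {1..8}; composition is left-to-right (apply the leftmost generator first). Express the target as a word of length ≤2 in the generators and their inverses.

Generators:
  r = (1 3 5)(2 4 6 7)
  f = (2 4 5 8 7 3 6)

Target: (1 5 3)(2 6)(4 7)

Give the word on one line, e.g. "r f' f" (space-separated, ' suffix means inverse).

  after r: (1 3 5)(2 4 6 7)
  after r: (1 5 3)(2 6)(4 7)

r r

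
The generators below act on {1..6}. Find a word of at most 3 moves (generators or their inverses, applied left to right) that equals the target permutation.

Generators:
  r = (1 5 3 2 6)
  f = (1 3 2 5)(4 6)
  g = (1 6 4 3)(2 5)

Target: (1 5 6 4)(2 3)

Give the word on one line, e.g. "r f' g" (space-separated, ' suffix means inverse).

  after r: (1 5 3 2 6)
  after g: (1 2 4 3 5)
  after g: (1 5 6 4)(2 3)

r g g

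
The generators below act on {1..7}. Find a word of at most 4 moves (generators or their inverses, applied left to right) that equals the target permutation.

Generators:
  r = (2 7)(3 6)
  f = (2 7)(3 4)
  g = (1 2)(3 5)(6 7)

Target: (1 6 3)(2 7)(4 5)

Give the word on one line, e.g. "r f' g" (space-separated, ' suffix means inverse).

  after r: (2 7)(3 6)
  after g: (1 2 6 5 3 7)
  after f: (1 7)(2 6 5 4 3)
  after g: (1 6 3)(2 7)(4 5)

r g f g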